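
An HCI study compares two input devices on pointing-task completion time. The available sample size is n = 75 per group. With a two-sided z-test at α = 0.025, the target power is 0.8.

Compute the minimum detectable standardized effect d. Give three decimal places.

Required noncentrality: δ = z_{0.0125} + z_{0.20} = 2.241 + 0.842 = 3.083.
(Lower-tail contribution to power is negligible for δ > 0.)
δ = d·√(n/2) ⇒ d = δ/√(n/2) = 3.083/√(75/2) = 0.5035.

d ≈ 0.503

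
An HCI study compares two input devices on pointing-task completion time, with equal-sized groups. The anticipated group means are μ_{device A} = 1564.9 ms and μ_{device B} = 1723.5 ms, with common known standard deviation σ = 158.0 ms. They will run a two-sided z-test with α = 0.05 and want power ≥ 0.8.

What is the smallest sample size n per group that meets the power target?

Standardized effect: d = |μ_{device A} − μ_{device B}| / σ = |1564.9 − 1723.5| / 158.0 = 1.0038
For power 0.8 need Φ(δ − z_{0.025}) = 0.8, so δ = z_{0.025} + z_{0.20} = 1.960 + 0.842 = 2.802.
(The Φ(−δ − z_{α/2}) term is vanishingly small for δ > 0 and is dropped in the standard sample-size formula.)
δ = d·√(n/2) ⇒ n = 2(δ/d)² = 2 × (2.802 / 1.0038)² = 15.58.
Rounding up, n = 16 per group.

n = 16 per group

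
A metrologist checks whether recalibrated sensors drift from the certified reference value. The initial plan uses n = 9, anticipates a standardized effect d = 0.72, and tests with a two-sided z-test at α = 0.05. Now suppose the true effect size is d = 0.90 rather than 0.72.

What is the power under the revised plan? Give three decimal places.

Power ≈ 0.770

With d = 0.90: δ = d·√n = 0.90 × √9 = 2.7000. Critical value z_{0.025} = 1.960.
Revised power = Φ(δ − 1.960) + Φ(−δ − 1.960) = Φ(0.740) + Φ(-4.660) = 0.7704 + 0.0000 = 0.7704.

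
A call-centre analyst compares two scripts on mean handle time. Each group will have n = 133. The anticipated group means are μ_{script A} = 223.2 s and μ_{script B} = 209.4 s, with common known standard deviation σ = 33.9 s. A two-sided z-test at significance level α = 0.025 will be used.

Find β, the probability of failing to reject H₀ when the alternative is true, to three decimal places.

Standardized effect: d = |μ_{script A} − μ_{script B}| / σ = |223.2 − 209.4| / 33.9 = 0.4071
Noncentrality parameter: δ = d·√(n/2) = 0.4071 × √(133/2) = 3.3196
Critical value for a two-sided test at α = 0.025: z_{α/2} = 2.241.
Power = Φ(δ − 2.241) + Φ(−δ − 2.241) = Φ(1.078) + Φ(-5.561) = 0.8595 + 0.0000 = 0.8595.
Type II error: β = 1 − power = 1 − 0.8595 = 0.1405.

β ≈ 0.140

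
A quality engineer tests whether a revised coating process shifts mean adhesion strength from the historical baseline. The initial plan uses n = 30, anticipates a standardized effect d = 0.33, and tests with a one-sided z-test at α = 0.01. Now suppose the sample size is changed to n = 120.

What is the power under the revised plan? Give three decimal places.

Power ≈ 0.901

With n = 120: δ = d·√n = 0.33 × √120 = 3.6150. Critical value z_{0.01} = 2.326.
Revised power = Φ(δ − 2.326) = Φ(1.289) = 0.9012.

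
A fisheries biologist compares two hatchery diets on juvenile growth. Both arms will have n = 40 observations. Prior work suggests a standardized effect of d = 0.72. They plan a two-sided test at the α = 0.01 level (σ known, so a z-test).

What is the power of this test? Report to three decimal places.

Power ≈ 0.740

Noncentrality parameter: δ = d·√(n/2) = 0.72 × √(40/2) = 3.2199
Critical value for a two-sided test at α = 0.01: z_{α/2} = 2.576.
Power = Φ(δ − 2.576) + Φ(−δ − 2.576) = Φ(0.644) + Φ(-5.796) = 0.7402 + 0.0000 = 0.7402.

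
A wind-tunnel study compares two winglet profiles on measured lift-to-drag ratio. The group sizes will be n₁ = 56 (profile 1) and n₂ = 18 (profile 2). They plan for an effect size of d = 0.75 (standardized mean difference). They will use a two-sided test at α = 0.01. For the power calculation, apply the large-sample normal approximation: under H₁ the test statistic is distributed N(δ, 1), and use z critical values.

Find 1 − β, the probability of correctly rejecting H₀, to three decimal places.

Noncentrality parameter: δ = d / √(1/n₁ + 1/n₂) = 0.75 / √(1/56 + 1/18) = 2.7681
Two-sided α = 0.01 → critical value z_{0.005} = 2.576.
Power = Φ(δ − 2.576) + Φ(−δ − 2.576) = Φ(0.192) + Φ(-5.344) = 0.5762 + 0.0000 = 0.5762.

Power ≈ 0.576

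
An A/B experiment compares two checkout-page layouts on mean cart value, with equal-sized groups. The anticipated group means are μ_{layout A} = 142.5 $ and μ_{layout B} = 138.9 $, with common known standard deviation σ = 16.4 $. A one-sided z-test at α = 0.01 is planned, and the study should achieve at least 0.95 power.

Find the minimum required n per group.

Standardized effect: d = |μ_{layout A} − μ_{layout B}| / σ = |142.5 − 138.9| / 16.4 = 0.2195
For power 0.95 need Φ(δ − z_{0.01}) = 0.95, so δ = z_{0.01} + z_{0.05} = 2.326 + 1.645 = 3.971.
δ = d·√(n/2) ⇒ n = 2(δ/d)² = 2 × (3.971 / 0.2195)² = 654.57.
Rounding up, n = 655 per group.

n = 655 per group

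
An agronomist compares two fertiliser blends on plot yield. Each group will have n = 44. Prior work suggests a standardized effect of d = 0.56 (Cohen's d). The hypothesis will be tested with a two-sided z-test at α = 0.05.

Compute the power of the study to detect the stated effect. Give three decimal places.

Power ≈ 0.748

Noncentrality parameter: δ = d·√(n/2) = 0.56 × √(44/2) = 2.6266
Two-sided α = 0.05 → critical value z_{0.025} = 1.960.
Power = Φ(δ − 1.960) + Φ(−δ − 1.960) = Φ(0.667) + Φ(-4.587) = 0.7475 + 0.0000 = 0.7475.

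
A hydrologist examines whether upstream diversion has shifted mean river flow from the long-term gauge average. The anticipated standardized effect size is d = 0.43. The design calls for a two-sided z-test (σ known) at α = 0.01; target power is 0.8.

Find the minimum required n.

For power 0.8 need Φ(δ − z_{0.005}) = 0.8, so δ = z_{0.005} + z_{0.20} = 2.576 + 0.842 = 3.417.
(The Φ(−δ − z_{α/2}) term is vanishingly small for δ > 0 and is dropped in the standard sample-size formula.)
δ = d·√n ⇒ n = (δ/d)² = (3.417 / 0.43)² = 63.16.
Rounding up, n = 64.

n = 64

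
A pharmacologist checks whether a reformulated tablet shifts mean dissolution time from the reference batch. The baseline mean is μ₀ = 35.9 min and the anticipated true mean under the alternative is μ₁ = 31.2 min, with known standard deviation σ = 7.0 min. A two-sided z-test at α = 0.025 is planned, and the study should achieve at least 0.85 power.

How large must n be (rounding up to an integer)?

Standardized effect: d = |μ₁ − μ₀| / σ = |31.2 − 35.9| / 7.0 = 0.6714
Set Φ(δ − 2.241) = 0.85; then δ − 2.241 = Φ⁻¹(0.85) = 1.036, giving δ = 3.278.
(Ignoring the negligible lower-tail rejection probability gives the usual closed-form inversion.)
δ = d·√n ⇒ n = (δ/d)² = (3.278 / 0.6714)² = 23.83.
Rounding up, n = 24.

n = 24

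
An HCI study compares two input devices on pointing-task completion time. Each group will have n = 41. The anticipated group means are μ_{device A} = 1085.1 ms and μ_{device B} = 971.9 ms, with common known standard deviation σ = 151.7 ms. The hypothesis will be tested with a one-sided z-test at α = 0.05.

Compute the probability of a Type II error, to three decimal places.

β ≈ 0.041

Standardized effect: d = |μ_{device A} − μ_{device B}| / σ = |1085.1 − 971.9| / 151.7 = 0.7462
Noncentrality parameter: δ = d·√(n/2) = 0.7462 × √(41/2) = 3.3786
One-sided α = 0.05 → critical value z_{0.05} = 1.645.
Power = P(Z > 1.645 − δ) = Φ(1.734) = 0.9585.
Type II error: β = 1 − power = 1 − 0.9585 = 0.0415.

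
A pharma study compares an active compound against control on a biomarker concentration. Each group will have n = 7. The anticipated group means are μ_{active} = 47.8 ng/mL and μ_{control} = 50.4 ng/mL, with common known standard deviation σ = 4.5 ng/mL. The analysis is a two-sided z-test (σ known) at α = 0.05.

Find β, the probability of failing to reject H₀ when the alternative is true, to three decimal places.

Standardized effect: d = |μ_{active} − μ_{control}| / σ = |47.8 − 50.4| / 4.5 = 0.5778
Noncentrality parameter: δ = d·√(n/2) = 0.5778 × √(7/2) = 1.0809
Critical value for a two-sided test at α = 0.05: z_{α/2} = 1.960.
Power = Φ(δ − 1.960) + Φ(−δ − 1.960) = Φ(-0.879) + Φ(-3.041) = 0.1897 + 0.0012 = 0.1909.
Type II error: β = 1 − power = 1 − 0.1909 = 0.8091.

β ≈ 0.809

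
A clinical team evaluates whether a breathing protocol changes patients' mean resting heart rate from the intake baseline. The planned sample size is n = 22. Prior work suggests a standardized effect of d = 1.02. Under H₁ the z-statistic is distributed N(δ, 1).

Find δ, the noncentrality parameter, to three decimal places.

δ ≈ 4.784

The noncentrality parameter scales effect size by the design's sample-size factor: δ = d·√n = 1.02 × √22 = 4.7842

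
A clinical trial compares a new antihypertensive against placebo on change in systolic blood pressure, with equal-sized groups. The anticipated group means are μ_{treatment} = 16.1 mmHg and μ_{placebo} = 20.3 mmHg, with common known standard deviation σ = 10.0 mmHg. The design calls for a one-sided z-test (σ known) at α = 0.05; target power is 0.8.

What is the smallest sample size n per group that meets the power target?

n = 71 per group

Standardized effect: d = |μ_{treatment} − μ_{placebo}| / σ = |16.1 − 20.3| / 10.0 = 0.4200
For power 0.8 need Φ(δ − z_{0.05}) = 0.8, so δ = z_{0.05} + z_{0.20} = 1.645 + 0.842 = 2.486.
δ = d·√(n/2) ⇒ n = 2(δ/d)² = 2 × (2.486 / 0.4200)² = 70.10.
Round up to the next whole unit.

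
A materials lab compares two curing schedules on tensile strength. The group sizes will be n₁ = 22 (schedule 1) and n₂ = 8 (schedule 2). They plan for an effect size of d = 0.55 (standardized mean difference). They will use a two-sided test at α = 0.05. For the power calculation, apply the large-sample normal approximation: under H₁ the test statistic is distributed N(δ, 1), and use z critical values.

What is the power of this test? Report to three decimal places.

Power ≈ 0.266

Noncentrality parameter: λ = d / √(1/n₁ + 1/n₂) = 0.55 / √(1/22 + 1/8) = 1.3322
Critical value for a two-sided test at α = 0.05: z_{α/2} = 1.960.
Power = Φ(λ − 1.960) + Φ(−λ − 1.960) = Φ(-0.628) + Φ(-3.292) = 0.2651 + 0.0005 = 0.2656.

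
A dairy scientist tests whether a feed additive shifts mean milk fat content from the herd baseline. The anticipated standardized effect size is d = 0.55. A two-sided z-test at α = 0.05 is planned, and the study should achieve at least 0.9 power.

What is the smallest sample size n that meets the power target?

Set Φ(δ − 1.960) = 0.9; then δ − 1.960 = Φ⁻¹(0.9) = 1.282, giving δ = 3.242.
(For δ > 0 the lower-tail rejection region contributes negligibly to power, so the one-term inversion is standard.)
δ = d·√n ⇒ n = (δ/d)² = (3.242 / 0.55)² = 34.74.
Rounding up, n = 35.

n = 35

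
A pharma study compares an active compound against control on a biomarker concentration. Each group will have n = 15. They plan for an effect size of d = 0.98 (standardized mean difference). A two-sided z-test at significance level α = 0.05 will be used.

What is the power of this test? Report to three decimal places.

Noncentrality parameter: δ = d·√(n/2) = 0.98 × √(15/2) = 2.6838
Two-sided α = 0.05 → critical value z_{0.025} = 1.960.
Power = Φ(δ − 1.960) + Φ(−δ − 1.960) = Φ(0.724) + Φ(-4.644) = 0.7654 + 0.0000 = 0.7654.

Power ≈ 0.765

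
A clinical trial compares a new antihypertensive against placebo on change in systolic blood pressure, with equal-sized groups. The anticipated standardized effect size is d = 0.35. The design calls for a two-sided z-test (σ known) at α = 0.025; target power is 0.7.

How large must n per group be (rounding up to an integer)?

Set Φ(δ − 2.241) = 0.7; then δ − 2.241 = Φ⁻¹(0.7) = 0.524, giving δ = 2.766.
(Ignoring the negligible lower-tail rejection probability gives the usual closed-form inversion.)
δ = d·√(n/2) ⇒ n = 2(δ/d)² = 2 × (2.766 / 0.35)² = 124.89.
Rounding up, n = 125 per group.

n = 125 per group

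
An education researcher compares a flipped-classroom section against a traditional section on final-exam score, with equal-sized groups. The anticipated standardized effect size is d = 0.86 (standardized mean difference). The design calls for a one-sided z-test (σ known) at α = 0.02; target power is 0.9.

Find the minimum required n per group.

Set Φ(δ − 2.054) = 0.9; then δ − 2.054 = Φ⁻¹(0.9) = 1.282, giving δ = 3.335.
δ = d·√(n/2) ⇒ n = 2(δ/d)² = 2 × (3.335 / 0.86)² = 30.08.
Rounding up, n = 31 per group.

n = 31 per group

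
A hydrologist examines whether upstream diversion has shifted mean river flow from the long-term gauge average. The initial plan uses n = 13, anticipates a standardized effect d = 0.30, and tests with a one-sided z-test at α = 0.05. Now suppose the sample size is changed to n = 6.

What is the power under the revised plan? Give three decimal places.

With n = 6: δ = d·√n = 0.30 × √6 = 0.7348. Critical value z_{0.05} = 1.645.
Revised power = P(Z > 1.645 − δ) = Φ(-0.910) = 0.1814.

Power ≈ 0.181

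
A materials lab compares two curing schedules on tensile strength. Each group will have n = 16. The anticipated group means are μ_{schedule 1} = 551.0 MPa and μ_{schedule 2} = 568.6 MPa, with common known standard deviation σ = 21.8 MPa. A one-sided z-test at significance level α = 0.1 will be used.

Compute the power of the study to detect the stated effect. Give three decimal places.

Standardized effect: d = |μ_{schedule 1} − μ_{schedule 2}| / σ = |551.0 − 568.6| / 21.8 = 0.8073
Noncentrality parameter: δ = d·√(n/2) = 0.8073 × √(16/2) = 2.2835
One-sided α = 0.1 → critical value z_{0.1} = 1.282.
Power = P(Z > 1.282 − δ) = Φ(1.002) = 0.8418.

Power ≈ 0.842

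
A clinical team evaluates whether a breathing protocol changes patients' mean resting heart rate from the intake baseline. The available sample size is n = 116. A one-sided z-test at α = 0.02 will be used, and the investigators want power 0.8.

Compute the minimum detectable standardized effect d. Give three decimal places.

d ≈ 0.269

Need Φ(δ − 2.054) = 0.8, so δ = 2.054 + 0.842 = 2.895.
δ = d·√n ⇒ d = δ/√n = 2.895/√116 = 0.2688.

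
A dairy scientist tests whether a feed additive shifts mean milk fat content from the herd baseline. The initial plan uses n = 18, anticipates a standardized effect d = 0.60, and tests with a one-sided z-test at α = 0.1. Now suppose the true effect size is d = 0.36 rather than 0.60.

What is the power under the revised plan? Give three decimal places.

Power ≈ 0.597

With d = 0.36: δ = d·√n = 0.36 × √18 = 1.5274. Critical value z_{0.1} = 1.282.
Revised power = Φ(δ − 1.282) = Φ(0.246) = 0.5971.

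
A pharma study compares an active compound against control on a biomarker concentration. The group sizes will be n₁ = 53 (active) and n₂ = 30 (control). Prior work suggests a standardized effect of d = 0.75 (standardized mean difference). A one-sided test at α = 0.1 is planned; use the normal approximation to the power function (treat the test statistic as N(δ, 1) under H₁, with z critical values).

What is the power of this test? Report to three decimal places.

Power ≈ 0.977

Noncentrality parameter: δ = d / √(1/n₁ + 1/n₂) = 0.75 / √(1/53 + 1/30) = 3.2826
Critical value for a one-sided test at α = 0.1: z_α = 1.282.
Power = Φ(δ − 1.282) = Φ(2.001) = 0.9773.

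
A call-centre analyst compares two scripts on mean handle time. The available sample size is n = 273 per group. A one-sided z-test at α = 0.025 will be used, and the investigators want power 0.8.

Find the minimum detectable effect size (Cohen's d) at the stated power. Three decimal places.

Required noncentrality: δ = z_{0.025} + z_{0.20} = 1.960 + 0.842 = 2.802.
δ = d·√(n/2) ⇒ d = δ/√(n/2) = 2.802/√(273/2) = 0.2398.

d ≈ 0.240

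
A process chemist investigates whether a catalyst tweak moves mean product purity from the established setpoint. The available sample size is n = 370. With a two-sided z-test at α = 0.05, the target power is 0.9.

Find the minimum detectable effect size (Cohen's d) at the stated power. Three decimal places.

Required noncentrality: δ = z_{0.025} + z_{0.10} = 1.960 + 1.282 = 3.242.
(Lower-tail contribution to power is negligible for δ > 0.)
δ = d·√n ⇒ d = δ/√n = 3.242/√370 = 0.1685.

d ≈ 0.169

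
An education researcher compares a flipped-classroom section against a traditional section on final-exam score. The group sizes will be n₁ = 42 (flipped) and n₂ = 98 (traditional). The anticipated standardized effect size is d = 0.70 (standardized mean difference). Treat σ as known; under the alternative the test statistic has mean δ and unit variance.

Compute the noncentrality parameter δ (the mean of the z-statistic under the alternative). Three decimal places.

δ ≈ 3.796

δ = d / √(1/n₁ + 1/n₂) = 0.70 / √(1/42 + 1/98) = 3.7955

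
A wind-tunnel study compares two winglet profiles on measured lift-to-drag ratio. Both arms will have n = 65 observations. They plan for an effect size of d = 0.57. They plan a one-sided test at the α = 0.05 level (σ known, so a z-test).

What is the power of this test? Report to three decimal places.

Noncentrality parameter: δ = d·√(n/2) = 0.57 × √(65/2) = 3.2495
One-sided α = 0.05 → critical value z_{0.05} = 1.645.
Power = P(Z > 1.645 − δ) = Φ(1.605) = 0.9457.

Power ≈ 0.946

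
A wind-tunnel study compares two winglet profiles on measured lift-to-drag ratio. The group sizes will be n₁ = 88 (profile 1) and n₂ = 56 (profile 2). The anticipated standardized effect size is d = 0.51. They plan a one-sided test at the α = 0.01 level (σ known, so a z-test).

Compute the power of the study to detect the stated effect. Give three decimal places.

Noncentrality parameter: δ = d / √(1/n₁ + 1/n₂) = 0.51 / √(1/88 + 1/56) = 2.9835
One-sided α = 0.01 → critical value z_{0.01} = 2.326.
Power = Φ(δ − 2.326) = Φ(0.657) = 0.7445.

Power ≈ 0.744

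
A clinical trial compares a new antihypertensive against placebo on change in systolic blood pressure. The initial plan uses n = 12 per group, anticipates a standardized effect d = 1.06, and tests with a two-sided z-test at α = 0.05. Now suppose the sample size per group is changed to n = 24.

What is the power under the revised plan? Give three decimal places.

Power ≈ 0.957

With n = 24 per group: δ = d·√(n/2) = 1.06 × √(24/2) = 3.6719. Critical value z_{0.025} = 1.960.
Revised power = Φ(δ − 1.960) + Φ(−δ − 1.960) = Φ(1.712) + Φ(-5.632) = 0.9566 + 0.0000 = 0.9566.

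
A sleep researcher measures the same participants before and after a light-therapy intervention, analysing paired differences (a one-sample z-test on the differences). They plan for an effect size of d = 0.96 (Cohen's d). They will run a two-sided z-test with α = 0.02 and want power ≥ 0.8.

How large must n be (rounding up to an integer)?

n = 11

Set Φ(δ − 2.326) = 0.8; then δ − 2.326 = Φ⁻¹(0.8) = 0.842, giving δ = 3.168.
(Ignoring the negligible lower-tail rejection probability gives the usual closed-form inversion.)
δ = d·√n ⇒ n = (δ/d)² = (3.168 / 0.96)² = 10.89.
Rounding up, n = 11.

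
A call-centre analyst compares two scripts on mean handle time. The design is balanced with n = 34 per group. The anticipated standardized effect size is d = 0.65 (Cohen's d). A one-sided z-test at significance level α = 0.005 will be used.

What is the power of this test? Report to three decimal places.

Noncentrality parameter: δ = d·√(n/2) = 0.65 × √(34/2) = 2.6800
One-sided α = 0.005 → critical value z_{0.005} = 2.576.
Power = Φ(δ − 2.576) = Φ(0.104) = 0.5415.

Power ≈ 0.541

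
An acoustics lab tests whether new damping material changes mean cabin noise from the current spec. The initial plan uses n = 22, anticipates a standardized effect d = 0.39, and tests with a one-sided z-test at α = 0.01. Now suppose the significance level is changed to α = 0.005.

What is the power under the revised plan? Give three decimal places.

Power ≈ 0.228

δ = d·√n = 0.39 × √22 = 1.8293 (unchanged). New critical value: z_{0.005} = 2.576.
Revised power = Φ(δ − 2.576) = Φ(-0.747) = 0.2277.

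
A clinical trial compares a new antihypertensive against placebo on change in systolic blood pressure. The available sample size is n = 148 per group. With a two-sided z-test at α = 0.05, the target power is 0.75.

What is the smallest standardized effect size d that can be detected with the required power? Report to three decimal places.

d ≈ 0.306

Required noncentrality: δ = z_{0.025} + z_{0.25} = 1.960 + 0.674 = 2.634.
(The second rejection-region term Φ(−δ − z_{α/2}) is negligible and dropped.)
δ = d·√(n/2) ⇒ d = δ/√(n/2) = 2.634/√(148/2) = 0.3062.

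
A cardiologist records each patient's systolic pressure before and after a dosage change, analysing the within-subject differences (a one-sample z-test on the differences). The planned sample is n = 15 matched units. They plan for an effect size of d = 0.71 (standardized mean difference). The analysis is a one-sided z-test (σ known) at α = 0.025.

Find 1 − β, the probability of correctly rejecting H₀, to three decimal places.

Power ≈ 0.785

Noncentrality parameter: δ = d·√n = 0.71 × √15 = 2.7498
One-sided α = 0.025 → critical value z_{0.025} = 1.960.
Power = Φ(δ − 1.960) = Φ(0.790) = 0.7852.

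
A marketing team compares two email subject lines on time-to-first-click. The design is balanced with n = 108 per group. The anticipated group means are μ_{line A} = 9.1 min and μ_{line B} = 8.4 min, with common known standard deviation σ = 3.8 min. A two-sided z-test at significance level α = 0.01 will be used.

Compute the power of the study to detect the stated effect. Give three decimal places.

Power ≈ 0.111

Standardized effect: d = |μ_{line A} − μ_{line B}| / σ = |9.1 − 8.4| / 3.8 = 0.1842
Noncentrality parameter: δ = d·√(n/2) = 0.1842 × √(108/2) = 1.3537
Two-sided α = 0.01 → critical value z_{0.005} = 2.576.
Power = Φ(δ − 2.576) + Φ(−δ − 2.576) = Φ(-1.222) + Φ(-3.929) = 0.1108 + 0.0000 = 0.1109.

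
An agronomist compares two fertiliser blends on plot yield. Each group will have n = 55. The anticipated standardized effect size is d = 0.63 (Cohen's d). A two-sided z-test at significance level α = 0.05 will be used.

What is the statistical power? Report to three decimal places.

Power ≈ 0.910

Noncentrality parameter: δ = d·√(n/2) = 0.63 × √(55/2) = 3.3037
Critical value for a two-sided test at α = 0.05: z_{α/2} = 1.960.
Power = Φ(δ − 1.960) + Φ(−δ − 1.960) = Φ(1.344) + Φ(-5.264) = 0.9105 + 0.0000 = 0.9105.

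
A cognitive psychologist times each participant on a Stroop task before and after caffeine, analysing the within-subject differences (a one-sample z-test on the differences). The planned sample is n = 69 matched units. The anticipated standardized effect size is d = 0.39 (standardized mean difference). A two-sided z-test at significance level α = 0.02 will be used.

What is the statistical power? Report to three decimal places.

Power ≈ 0.819

Noncentrality parameter: δ = d·√n = 0.39 × √69 = 3.2396
Two-sided α = 0.02 → critical value z_{0.01} = 2.326.
Power = Φ(δ − 2.326) + Φ(−δ − 2.326) = Φ(0.913) + Φ(-5.566) = 0.8194 + 0.0000 = 0.8194.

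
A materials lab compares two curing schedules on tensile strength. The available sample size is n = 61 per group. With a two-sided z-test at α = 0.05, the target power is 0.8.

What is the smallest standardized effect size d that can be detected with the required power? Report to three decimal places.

Need Φ(δ − 1.960) = 0.8, so δ = 1.960 + 0.842 = 2.802.
(The second rejection-region term Φ(−δ − z_{α/2}) is negligible and dropped.)
δ = d·√(n/2) ⇒ d = δ/√(n/2) = 2.802/√(61/2) = 0.5073.

d ≈ 0.507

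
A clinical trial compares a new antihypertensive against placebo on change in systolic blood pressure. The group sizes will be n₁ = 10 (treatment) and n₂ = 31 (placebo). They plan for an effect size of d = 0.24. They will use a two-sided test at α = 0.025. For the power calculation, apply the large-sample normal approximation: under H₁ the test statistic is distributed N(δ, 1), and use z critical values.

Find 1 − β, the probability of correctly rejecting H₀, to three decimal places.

Noncentrality parameter: δ = d / √(1/n₁ + 1/n₂) = 0.24 / √(1/10 + 1/31) = 0.6599
Two-sided α = 0.025 → critical value z_{0.0125} = 2.241.
Power = Φ(δ − 2.241) + Φ(−δ − 2.241) = Φ(-1.581) + Φ(-2.901) = 0.0569 + 0.0019 = 0.0587.

Power ≈ 0.059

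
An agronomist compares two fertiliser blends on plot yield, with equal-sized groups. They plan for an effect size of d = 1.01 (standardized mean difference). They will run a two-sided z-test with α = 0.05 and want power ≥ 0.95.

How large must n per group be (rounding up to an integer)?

For power 0.95 need Φ(δ − z_{0.025}) = 0.95, so δ = z_{0.025} + z_{0.05} = 1.960 + 1.645 = 3.605.
(For δ > 0 the lower-tail rejection region contributes negligibly to power, so the one-term inversion is standard.)
δ = d·√(n/2) ⇒ n = 2(δ/d)² = 2 × (3.605 / 1.01)² = 25.48.
Round up to the next whole unit.

n = 26 per group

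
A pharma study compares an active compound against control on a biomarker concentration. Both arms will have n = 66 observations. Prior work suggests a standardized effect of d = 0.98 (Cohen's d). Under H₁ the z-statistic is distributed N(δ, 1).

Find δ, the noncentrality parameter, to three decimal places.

δ ≈ 5.630

The noncentrality parameter scales effect size by the design's sample-size factor: δ = d·√(n/2) = 0.98 × √(66/2) = 5.6297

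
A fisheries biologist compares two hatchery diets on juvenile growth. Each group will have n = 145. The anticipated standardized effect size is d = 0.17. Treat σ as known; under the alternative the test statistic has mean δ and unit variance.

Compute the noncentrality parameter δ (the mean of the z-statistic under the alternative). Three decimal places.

δ ≈ 1.447

The noncentrality parameter scales effect size by the design's sample-size factor: δ = d·√(n/2) = 0.17 × √(145/2) = 1.4475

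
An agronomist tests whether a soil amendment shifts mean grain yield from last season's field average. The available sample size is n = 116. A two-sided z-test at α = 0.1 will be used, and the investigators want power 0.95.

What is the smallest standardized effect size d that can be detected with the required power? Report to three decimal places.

d ≈ 0.305

Required noncentrality: δ = z_{0.05} + z_{0.05} = 1.645 + 1.645 = 3.290.
(The second rejection-region term Φ(−δ − z_{α/2}) is negligible and dropped.)
δ = d·√n ⇒ d = δ/√n = 3.290/√116 = 0.3054.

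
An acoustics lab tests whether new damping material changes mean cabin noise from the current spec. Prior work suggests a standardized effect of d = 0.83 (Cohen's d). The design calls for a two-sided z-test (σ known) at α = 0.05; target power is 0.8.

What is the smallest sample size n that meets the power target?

For power 0.8 need Φ(δ − z_{0.025}) = 0.8, so δ = z_{0.025} + z_{0.20} = 1.960 + 0.842 = 2.802.
(Ignoring the negligible lower-tail rejection probability gives the usual closed-form inversion.)
δ = d·√n ⇒ n = (δ/d)² = (2.802 / 0.83)² = 11.39.
Rounding up, n = 12.

n = 12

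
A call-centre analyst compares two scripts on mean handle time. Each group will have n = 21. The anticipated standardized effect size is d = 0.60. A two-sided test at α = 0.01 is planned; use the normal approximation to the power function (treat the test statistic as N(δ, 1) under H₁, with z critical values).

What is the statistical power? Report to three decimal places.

Noncentrality parameter: δ = d·√(n/2) = 0.60 × √(21/2) = 1.9442
Critical value for a two-sided test at α = 0.01: z_{α/2} = 2.576.
Power = Φ(δ − 2.576) + Φ(−δ − 2.576) = Φ(-0.632) + Φ(-4.520) = 0.2638 + 0.0000 = 0.2638.

Power ≈ 0.264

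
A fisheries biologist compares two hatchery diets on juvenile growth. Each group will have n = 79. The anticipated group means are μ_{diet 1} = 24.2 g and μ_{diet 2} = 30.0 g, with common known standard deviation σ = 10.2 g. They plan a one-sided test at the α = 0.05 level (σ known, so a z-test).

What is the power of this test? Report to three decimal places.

Power ≈ 0.973

Standardized effect: d = |μ_{diet 1} − μ_{diet 2}| / σ = |24.2 − 30.0| / 10.2 = 0.5686
Noncentrality parameter: δ = d·√(n/2) = 0.5686 × √(79/2) = 3.5738
One-sided α = 0.05 → critical value z_{0.05} = 1.645.
Power = Φ(δ − 1.645) = Φ(1.929) = 0.9731.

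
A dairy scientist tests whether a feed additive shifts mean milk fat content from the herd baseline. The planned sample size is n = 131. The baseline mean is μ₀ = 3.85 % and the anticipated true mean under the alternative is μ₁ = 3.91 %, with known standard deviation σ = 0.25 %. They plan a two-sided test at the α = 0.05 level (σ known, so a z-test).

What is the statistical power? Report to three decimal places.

Standardized effect: d = |μ₁ − μ₀| / σ = |3.91 − 3.85| / 0.25 = 0.2400
Noncentrality parameter: δ = d·√n = 0.2400 × √131 = 2.7469
Two-sided α = 0.05 → critical value z_{0.025} = 1.960.
Power = Φ(δ − 1.960) + Φ(−δ − 1.960) = Φ(0.787) + Φ(-4.707) = 0.7843 + 0.0000 = 0.7843.

Power ≈ 0.784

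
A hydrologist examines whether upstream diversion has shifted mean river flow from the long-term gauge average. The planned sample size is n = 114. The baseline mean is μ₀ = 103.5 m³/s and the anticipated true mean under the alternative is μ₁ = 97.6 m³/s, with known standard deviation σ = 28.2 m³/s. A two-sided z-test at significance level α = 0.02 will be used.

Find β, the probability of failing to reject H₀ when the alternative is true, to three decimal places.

β ≈ 0.537

Standardized effect: d = |μ₁ − μ₀| / σ = |97.6 − 103.5| / 28.2 = 0.2092
Noncentrality parameter: δ = d·√n = 0.2092 × √114 = 2.2339
Critical value for a two-sided test at α = 0.02: z_{α/2} = 2.326.
Power = Φ(δ − 2.326) + Φ(−δ − 2.326) = Φ(-0.092) + Φ(-4.560) = 0.4632 + 0.0000 = 0.4632.
Type II error: β = 1 − power = 1 − 0.4632 = 0.5368.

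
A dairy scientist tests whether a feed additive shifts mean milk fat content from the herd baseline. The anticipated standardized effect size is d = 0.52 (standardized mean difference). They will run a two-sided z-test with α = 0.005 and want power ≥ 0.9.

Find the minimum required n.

Set Φ(δ − 2.807) = 0.9; then δ − 2.807 = Φ⁻¹(0.9) = 1.282, giving δ = 4.089.
(Ignoring the negligible lower-tail rejection probability gives the usual closed-form inversion.)
δ = d·√n ⇒ n = (δ/d)² = (4.089 / 0.52)² = 61.82.
Round up to the next whole unit.

n = 62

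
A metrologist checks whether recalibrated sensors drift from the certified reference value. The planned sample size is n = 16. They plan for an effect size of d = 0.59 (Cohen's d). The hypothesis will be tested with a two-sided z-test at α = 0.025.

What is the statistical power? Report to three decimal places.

Power ≈ 0.547

Noncentrality parameter: δ = d·√n = 0.59 × √16 = 2.3600
Two-sided α = 0.025 → critical value z_{0.0125} = 2.241.
Power = Φ(δ − 2.241) + Φ(−δ − 2.241) = Φ(0.119) + Φ(-4.601) = 0.5472 + 0.0000 = 0.5472.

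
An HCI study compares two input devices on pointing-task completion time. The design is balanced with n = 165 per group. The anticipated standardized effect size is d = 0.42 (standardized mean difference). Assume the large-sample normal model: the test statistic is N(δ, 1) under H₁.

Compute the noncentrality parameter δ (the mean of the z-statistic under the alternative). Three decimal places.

δ ≈ 3.815

δ = d·√(n/2) = 0.42 × √(165/2) = 3.8148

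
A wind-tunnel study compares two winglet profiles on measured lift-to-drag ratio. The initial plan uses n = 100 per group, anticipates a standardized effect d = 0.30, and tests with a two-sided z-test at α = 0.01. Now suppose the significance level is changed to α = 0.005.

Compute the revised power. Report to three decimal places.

Power ≈ 0.246

δ = d·√(n/2) = 0.30 × √(100/2) = 2.1213 (unchanged). New critical value: z_{0.0025} = 2.807.
Revised power = Φ(δ − 2.807) + Φ(−δ − 2.807) = Φ(-0.686) + Φ(-4.928) = 0.2464 + 0.0000 = 0.2464.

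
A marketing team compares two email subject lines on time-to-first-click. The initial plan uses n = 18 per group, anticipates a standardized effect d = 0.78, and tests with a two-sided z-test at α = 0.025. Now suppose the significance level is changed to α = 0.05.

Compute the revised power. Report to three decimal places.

Power ≈ 0.648

δ = d·√(n/2) = 0.78 × √(18/2) = 2.3400 (unchanged). New critical value: z_{0.025} = 1.960.
Revised power = Φ(δ − 1.960) + Φ(−δ − 1.960) = Φ(0.380) + Φ(-4.300) = 0.6480 + 0.0000 = 0.6480.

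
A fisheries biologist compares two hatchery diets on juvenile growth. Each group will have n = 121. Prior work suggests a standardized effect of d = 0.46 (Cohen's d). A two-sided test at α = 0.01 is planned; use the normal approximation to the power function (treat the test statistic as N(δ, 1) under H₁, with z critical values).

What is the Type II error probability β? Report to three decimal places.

Noncentrality parameter: δ = d·√(n/2) = 0.46 × √(121/2) = 3.5780
Two-sided α = 0.01 → critical value z_{0.005} = 2.576.
Power = Φ(δ − 2.576) + Φ(−δ − 2.576) = Φ(1.002) + Φ(-6.154) = 0.8419 + 0.0000 = 0.8419.
Type II error: β = 1 − power = 1 − 0.8419 = 0.1581.

β ≈ 0.158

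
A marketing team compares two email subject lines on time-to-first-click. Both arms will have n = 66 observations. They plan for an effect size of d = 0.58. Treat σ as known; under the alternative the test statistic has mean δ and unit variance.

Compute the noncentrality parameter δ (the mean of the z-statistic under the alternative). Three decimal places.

δ ≈ 3.332

The noncentrality parameter scales effect size by the design's sample-size factor: δ = d·√(n/2) = 0.58 × √(66/2) = 3.3318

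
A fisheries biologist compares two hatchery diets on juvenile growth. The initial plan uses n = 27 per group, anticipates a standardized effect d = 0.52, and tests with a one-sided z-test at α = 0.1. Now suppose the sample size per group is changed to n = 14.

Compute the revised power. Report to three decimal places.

With n = 14 per group: δ = d·√(n/2) = 0.52 × √(14/2) = 1.3758. Critical value z_{0.1} = 1.282.
Revised power = P(Z > 1.282 − δ) = Φ(0.094) = 0.5375.

Power ≈ 0.538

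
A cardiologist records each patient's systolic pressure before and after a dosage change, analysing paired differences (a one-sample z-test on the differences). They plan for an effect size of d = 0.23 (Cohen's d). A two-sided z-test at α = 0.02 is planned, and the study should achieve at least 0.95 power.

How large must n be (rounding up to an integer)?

For power 0.95 need Φ(δ − z_{0.01}) = 0.95, so δ = z_{0.01} + z_{0.05} = 2.326 + 1.645 = 3.971.
(Ignoring the negligible lower-tail rejection probability gives the usual closed-form inversion.)
δ = d·√n ⇒ n = (δ/d)² = (3.971 / 0.23)² = 298.12.
Rounding up, n = 299.

n = 299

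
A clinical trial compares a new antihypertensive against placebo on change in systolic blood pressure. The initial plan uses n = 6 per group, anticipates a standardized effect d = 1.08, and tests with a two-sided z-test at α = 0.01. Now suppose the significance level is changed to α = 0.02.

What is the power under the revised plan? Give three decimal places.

δ = d·√(n/2) = 1.08 × √(6/2) = 1.8706 (unchanged). New critical value: z_{0.01} = 2.326.
Revised power = Φ(δ − 2.326) + Φ(−δ − 2.326) = Φ(-0.456) + Φ(-4.197) = 0.3243 + 0.0000 = 0.3243.

Power ≈ 0.324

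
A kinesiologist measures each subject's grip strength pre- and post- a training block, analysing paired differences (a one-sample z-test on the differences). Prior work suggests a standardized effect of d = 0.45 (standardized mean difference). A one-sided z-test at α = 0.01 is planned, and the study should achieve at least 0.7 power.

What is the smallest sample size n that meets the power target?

n = 41

For power 0.7 need Φ(δ − z_{0.01}) = 0.7, so δ = z_{0.01} + z_{0.30} = 2.326 + 0.524 = 2.851.
δ = d·√n ⇒ n = (δ/d)² = (2.851 / 0.45)² = 40.13.
Round up to the next whole unit.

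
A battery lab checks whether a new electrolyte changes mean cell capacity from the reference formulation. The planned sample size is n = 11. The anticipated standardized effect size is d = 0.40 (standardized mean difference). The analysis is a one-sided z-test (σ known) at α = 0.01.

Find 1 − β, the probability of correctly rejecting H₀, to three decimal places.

Noncentrality parameter: δ = d·√n = 0.40 × √11 = 1.3266
One-sided α = 0.01 → critical value z_{0.01} = 2.326.
Power = Φ(δ − 2.326) = Φ(-1.000) = 0.1587.

Power ≈ 0.159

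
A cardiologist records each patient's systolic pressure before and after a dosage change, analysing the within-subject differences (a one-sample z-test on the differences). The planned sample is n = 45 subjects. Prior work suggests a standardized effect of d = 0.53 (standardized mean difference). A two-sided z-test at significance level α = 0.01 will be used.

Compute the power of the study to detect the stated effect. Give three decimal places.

Power ≈ 0.836

Noncentrality parameter: δ = d·√n = 0.53 × √45 = 3.5553
Two-sided α = 0.01 → critical value z_{0.005} = 2.576.
Power = Φ(δ − 2.576) + Φ(−δ − 2.576) = Φ(0.980) + Φ(-6.131) = 0.8363 + 0.0000 = 0.8363.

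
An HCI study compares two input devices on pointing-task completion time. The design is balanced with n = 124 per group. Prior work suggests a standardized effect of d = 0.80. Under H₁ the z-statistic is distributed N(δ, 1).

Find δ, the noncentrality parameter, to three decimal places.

δ = d·√(n/2) = 0.80 × √(124/2) = 6.2992

δ ≈ 6.299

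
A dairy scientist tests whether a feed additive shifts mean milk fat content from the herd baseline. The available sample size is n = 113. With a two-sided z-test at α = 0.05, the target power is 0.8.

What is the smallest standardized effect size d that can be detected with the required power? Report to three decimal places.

d ≈ 0.264

Required noncentrality: δ = z_{0.025} + z_{0.20} = 1.960 + 0.842 = 2.802.
(The second rejection-region term Φ(−δ − z_{α/2}) is negligible and dropped.)
δ = d·√n ⇒ d = δ/√n = 2.802/√113 = 0.2636.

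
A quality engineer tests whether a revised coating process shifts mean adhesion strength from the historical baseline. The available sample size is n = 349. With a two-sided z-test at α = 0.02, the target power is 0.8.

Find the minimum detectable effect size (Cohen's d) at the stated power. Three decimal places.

d ≈ 0.170

Need Φ(δ − 2.326) = 0.8, so δ = 2.326 + 0.842 = 3.168.
(Lower-tail contribution to power is negligible for δ > 0.)
δ = d·√n ⇒ d = δ/√n = 3.168/√349 = 0.1696.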